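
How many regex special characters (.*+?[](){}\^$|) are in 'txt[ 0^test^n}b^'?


Regex special characters are: . * + ? [ ] ( ) { } \ ^ $ |
Scanning 'txt[ 0^test^n}b^':
  pos 3: '[' -> SPECIAL
  pos 6: '^' -> SPECIAL
  pos 11: '^' -> SPECIAL
  pos 13: '}' -> SPECIAL
  pos 15: '^' -> SPECIAL
Special chars found: ['[', '^', '^', '}', '^']
Total: 5

5


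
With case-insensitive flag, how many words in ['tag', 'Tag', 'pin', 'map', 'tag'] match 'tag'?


Case-insensitive matching: compare each word's lowercase form to 'tag'.
  'tag' -> lower='tag' -> MATCH
  'Tag' -> lower='tag' -> MATCH
  'pin' -> lower='pin' -> no
  'map' -> lower='map' -> no
  'tag' -> lower='tag' -> MATCH
Matches: ['tag', 'Tag', 'tag']
Count: 3

3


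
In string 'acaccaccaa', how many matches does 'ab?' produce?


Pattern 'ab?' matches 'a' optionally followed by 'b'.
String: 'acaccaccaa'
Scanning left to right for 'a' then checking next char:
  Match 1: 'a' (a not followed by b)
  Match 2: 'a' (a not followed by b)
  Match 3: 'a' (a not followed by b)
  Match 4: 'a' (a not followed by b)
  Match 5: 'a' (a not followed by b)
Total matches: 5

5


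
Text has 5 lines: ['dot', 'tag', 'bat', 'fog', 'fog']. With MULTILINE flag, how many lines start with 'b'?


With MULTILINE flag, ^ matches the start of each line.
Lines: ['dot', 'tag', 'bat', 'fog', 'fog']
Checking which lines start with 'b':
  Line 1: 'dot' -> no
  Line 2: 'tag' -> no
  Line 3: 'bat' -> MATCH
  Line 4: 'fog' -> no
  Line 5: 'fog' -> no
Matching lines: ['bat']
Count: 1

1


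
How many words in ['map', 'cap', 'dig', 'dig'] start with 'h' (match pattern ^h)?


Pattern ^h anchors to start of word. Check which words begin with 'h':
  'map' -> no
  'cap' -> no
  'dig' -> no
  'dig' -> no
Matching words: []
Count: 0

0


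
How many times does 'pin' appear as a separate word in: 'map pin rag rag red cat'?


Scanning each word for exact match 'pin':
  Word 1: 'map' -> no
  Word 2: 'pin' -> MATCH
  Word 3: 'rag' -> no
  Word 4: 'rag' -> no
  Word 5: 'red' -> no
  Word 6: 'cat' -> no
Total matches: 1

1


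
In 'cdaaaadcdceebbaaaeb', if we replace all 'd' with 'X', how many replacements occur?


re.sub('d', 'X', text) replaces every occurrence of 'd' with 'X'.
Text: 'cdaaaadcdceebbaaaeb'
Scanning for 'd':
  pos 1: 'd' -> replacement #1
  pos 6: 'd' -> replacement #2
  pos 8: 'd' -> replacement #3
Total replacements: 3

3


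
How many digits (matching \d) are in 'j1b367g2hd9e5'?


\d matches any digit 0-9.
Scanning 'j1b367g2hd9e5':
  pos 1: '1' -> DIGIT
  pos 3: '3' -> DIGIT
  pos 4: '6' -> DIGIT
  pos 5: '7' -> DIGIT
  pos 7: '2' -> DIGIT
  pos 10: '9' -> DIGIT
  pos 12: '5' -> DIGIT
Digits found: ['1', '3', '6', '7', '2', '9', '5']
Total: 7

7


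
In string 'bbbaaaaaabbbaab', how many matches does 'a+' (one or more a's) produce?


Pattern 'a+' matches one or more consecutive a's.
String: 'bbbaaaaaabbbaab'
Scanning for runs of a:
  Match 1: 'aaaaaa' (length 6)
  Match 2: 'aa' (length 2)
Total matches: 2

2


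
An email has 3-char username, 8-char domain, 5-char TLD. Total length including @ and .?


An email address has format: username@domain.tld
Username length: 3
'@' character: 1
Domain length: 8
'.' character: 1
TLD length: 5
Total = 3 + 1 + 8 + 1 + 5 = 18

18


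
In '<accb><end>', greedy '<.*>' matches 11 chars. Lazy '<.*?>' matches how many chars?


Greedy '<.*>' tries to match as MUCH as possible.
Lazy '<.*?>' tries to match as LITTLE as possible.

String: '<accb><end>'
Greedy '<.*>' starts at first '<' and extends to the LAST '>': '<accb><end>' (11 chars)
Lazy '<.*?>' starts at first '<' and stops at the FIRST '>': '<accb>' (6 chars)

6


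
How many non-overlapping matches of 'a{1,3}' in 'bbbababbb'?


Pattern 'a{1,3}' matches between 1 and 3 consecutive a's (greedy).
String: 'bbbababbb'
Finding runs of a's and applying greedy matching:
  Run at pos 3: 'a' (length 1)
  Run at pos 5: 'a' (length 1)
Matches: ['a', 'a']
Count: 2

2


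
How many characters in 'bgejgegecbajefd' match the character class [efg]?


Character class [efg] matches any of: {e, f, g}
Scanning string 'bgejgegecbajefd' character by character:
  pos 0: 'b' -> no
  pos 1: 'g' -> MATCH
  pos 2: 'e' -> MATCH
  pos 3: 'j' -> no
  pos 4: 'g' -> MATCH
  pos 5: 'e' -> MATCH
  pos 6: 'g' -> MATCH
  pos 7: 'e' -> MATCH
  pos 8: 'c' -> no
  pos 9: 'b' -> no
  pos 10: 'a' -> no
  pos 11: 'j' -> no
  pos 12: 'e' -> MATCH
  pos 13: 'f' -> MATCH
  pos 14: 'd' -> no
Total matches: 8

8


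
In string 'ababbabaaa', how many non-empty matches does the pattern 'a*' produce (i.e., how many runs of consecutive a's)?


Pattern 'a*' matches zero or more a's. We want non-empty runs of consecutive a's.
String: 'ababbabaaa'
Walking through the string to find runs of a's:
  Run 1: positions 0-0 -> 'a'
  Run 2: positions 2-2 -> 'a'
  Run 3: positions 5-5 -> 'a'
  Run 4: positions 7-9 -> 'aaa'
Non-empty runs found: ['a', 'a', 'a', 'aaa']
Count: 4

4


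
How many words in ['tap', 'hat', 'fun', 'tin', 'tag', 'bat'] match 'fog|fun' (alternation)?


Alternation 'fog|fun' matches either 'fog' or 'fun'.
Checking each word:
  'tap' -> no
  'hat' -> no
  'fun' -> MATCH
  'tin' -> no
  'tag' -> no
  'bat' -> no
Matches: ['fun']
Count: 1

1


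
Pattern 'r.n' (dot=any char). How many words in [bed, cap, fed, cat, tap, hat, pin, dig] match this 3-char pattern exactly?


Pattern 'r.n' means: starts with 'r', any single char, ends with 'n'.
Checking each word (must be exactly 3 chars):
  'bed' (len=3): no
  'cap' (len=3): no
  'fed' (len=3): no
  'cat' (len=3): no
  'tap' (len=3): no
  'hat' (len=3): no
  'pin' (len=3): no
  'dig' (len=3): no
Matching words: []
Total: 0

0


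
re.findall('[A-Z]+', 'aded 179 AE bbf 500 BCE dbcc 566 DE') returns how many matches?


Pattern '[A-Z]+' finds one or more uppercase letters.
Text: 'aded 179 AE bbf 500 BCE dbcc 566 DE'
Scanning for matches:
  Match 1: 'AE'
  Match 2: 'BCE'
  Match 3: 'DE'
Total matches: 3

3


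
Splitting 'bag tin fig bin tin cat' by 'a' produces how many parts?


Splitting by 'a' breaks the string at each occurrence of the separator.
Text: 'bag tin fig bin tin cat'
Parts after split:
  Part 1: 'b'
  Part 2: 'g tin fig bin tin c'
  Part 3: 't'
Total parts: 3

3


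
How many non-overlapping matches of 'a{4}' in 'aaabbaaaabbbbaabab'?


Pattern 'a{4}' matches exactly 4 consecutive a's (greedy, non-overlapping).
String: 'aaabbaaaabbbbaabab'
Scanning for runs of a's:
  Run at pos 0: 'aaa' (length 3) -> 0 match(es)
  Run at pos 5: 'aaaa' (length 4) -> 1 match(es)
  Run at pos 13: 'aa' (length 2) -> 0 match(es)
  Run at pos 16: 'a' (length 1) -> 0 match(es)
Matches found: ['aaaa']
Total: 1

1


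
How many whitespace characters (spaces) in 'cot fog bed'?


\s matches whitespace characters (spaces, tabs, etc.).
Text: 'cot fog bed'
This text has 3 words separated by spaces.
Number of spaces = number of words - 1 = 3 - 1 = 2

2


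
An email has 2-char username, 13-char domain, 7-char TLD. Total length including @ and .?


An email address has format: username@domain.tld
Username length: 2
'@' character: 1
Domain length: 13
'.' character: 1
TLD length: 7
Total = 2 + 1 + 13 + 1 + 7 = 24

24


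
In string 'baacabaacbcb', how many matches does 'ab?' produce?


Pattern 'ab?' matches 'a' optionally followed by 'b'.
String: 'baacabaacbcb'
Scanning left to right for 'a' then checking next char:
  Match 1: 'a' (a not followed by b)
  Match 2: 'a' (a not followed by b)
  Match 3: 'ab' (a followed by b)
  Match 4: 'a' (a not followed by b)
  Match 5: 'a' (a not followed by b)
Total matches: 5

5


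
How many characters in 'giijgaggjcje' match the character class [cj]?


Character class [cj] matches any of: {c, j}
Scanning string 'giijgaggjcje' character by character:
  pos 0: 'g' -> no
  pos 1: 'i' -> no
  pos 2: 'i' -> no
  pos 3: 'j' -> MATCH
  pos 4: 'g' -> no
  pos 5: 'a' -> no
  pos 6: 'g' -> no
  pos 7: 'g' -> no
  pos 8: 'j' -> MATCH
  pos 9: 'c' -> MATCH
  pos 10: 'j' -> MATCH
  pos 11: 'e' -> no
Total matches: 4

4


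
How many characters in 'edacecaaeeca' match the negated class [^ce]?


Negated class [^ce] matches any char NOT in {c, e}
Scanning 'edacecaaeeca':
  pos 0: 'e' -> no (excluded)
  pos 1: 'd' -> MATCH
  pos 2: 'a' -> MATCH
  pos 3: 'c' -> no (excluded)
  pos 4: 'e' -> no (excluded)
  pos 5: 'c' -> no (excluded)
  pos 6: 'a' -> MATCH
  pos 7: 'a' -> MATCH
  pos 8: 'e' -> no (excluded)
  pos 9: 'e' -> no (excluded)
  pos 10: 'c' -> no (excluded)
  pos 11: 'a' -> MATCH
Total matches: 5

5


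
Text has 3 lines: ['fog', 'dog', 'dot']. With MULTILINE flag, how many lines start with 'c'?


With MULTILINE flag, ^ matches the start of each line.
Lines: ['fog', 'dog', 'dot']
Checking which lines start with 'c':
  Line 1: 'fog' -> no
  Line 2: 'dog' -> no
  Line 3: 'dot' -> no
Matching lines: []
Count: 0

0


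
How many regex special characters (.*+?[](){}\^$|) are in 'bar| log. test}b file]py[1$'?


Regex special characters are: . * + ? [ ] ( ) { } \ ^ $ |
Scanning 'bar| log. test}b file]py[1$':
  pos 3: '|' -> SPECIAL
  pos 8: '.' -> SPECIAL
  pos 14: '}' -> SPECIAL
  pos 21: ']' -> SPECIAL
  pos 24: '[' -> SPECIAL
  pos 26: '$' -> SPECIAL
Special chars found: ['|', '.', '}', ']', '[', '$']
Total: 6

6


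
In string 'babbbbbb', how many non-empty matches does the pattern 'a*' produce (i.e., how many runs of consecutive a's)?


Pattern 'a*' matches zero or more a's. We want non-empty runs of consecutive a's.
String: 'babbbbbb'
Walking through the string to find runs of a's:
  Run 1: positions 1-1 -> 'a'
Non-empty runs found: ['a']
Count: 1

1


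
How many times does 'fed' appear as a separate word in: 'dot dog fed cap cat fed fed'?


Scanning each word for exact match 'fed':
  Word 1: 'dot' -> no
  Word 2: 'dog' -> no
  Word 3: 'fed' -> MATCH
  Word 4: 'cap' -> no
  Word 5: 'cat' -> no
  Word 6: 'fed' -> MATCH
  Word 7: 'fed' -> MATCH
Total matches: 3

3


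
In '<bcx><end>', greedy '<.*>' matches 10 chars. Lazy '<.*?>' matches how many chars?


Greedy '<.*>' tries to match as MUCH as possible.
Lazy '<.*?>' tries to match as LITTLE as possible.

String: '<bcx><end>'
Greedy '<.*>' starts at first '<' and extends to the LAST '>': '<bcx><end>' (10 chars)
Lazy '<.*?>' starts at first '<' and stops at the FIRST '>': '<bcx>' (5 chars)

5


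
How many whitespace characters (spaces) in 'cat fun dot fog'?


\s matches whitespace characters (spaces, tabs, etc.).
Text: 'cat fun dot fog'
This text has 4 words separated by spaces.
Number of spaces = number of words - 1 = 4 - 1 = 3

3


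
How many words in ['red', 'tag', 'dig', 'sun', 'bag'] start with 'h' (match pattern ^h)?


Pattern ^h anchors to start of word. Check which words begin with 'h':
  'red' -> no
  'tag' -> no
  'dig' -> no
  'sun' -> no
  'bag' -> no
Matching words: []
Count: 0

0


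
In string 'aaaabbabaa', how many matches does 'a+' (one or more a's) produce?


Pattern 'a+' matches one or more consecutive a's.
String: 'aaaabbabaa'
Scanning for runs of a:
  Match 1: 'aaaa' (length 4)
  Match 2: 'a' (length 1)
  Match 3: 'aa' (length 2)
Total matches: 3

3


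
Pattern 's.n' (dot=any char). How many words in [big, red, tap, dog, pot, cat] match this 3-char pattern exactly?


Pattern 's.n' means: starts with 's', any single char, ends with 'n'.
Checking each word (must be exactly 3 chars):
  'big' (len=3): no
  'red' (len=3): no
  'tap' (len=3): no
  'dog' (len=3): no
  'pot' (len=3): no
  'cat' (len=3): no
Matching words: []
Total: 0

0


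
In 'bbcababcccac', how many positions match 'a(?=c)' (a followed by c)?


Lookahead 'a(?=c)' matches 'a' only when followed by 'c'.
String: 'bbcababcccac'
Checking each position where char is 'a':
  pos 3: 'a' -> no (next='b')
  pos 5: 'a' -> no (next='b')
  pos 10: 'a' -> MATCH (next='c')
Matching positions: [10]
Count: 1

1


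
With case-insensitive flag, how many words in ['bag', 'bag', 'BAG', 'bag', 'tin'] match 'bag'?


Case-insensitive matching: compare each word's lowercase form to 'bag'.
  'bag' -> lower='bag' -> MATCH
  'bag' -> lower='bag' -> MATCH
  'BAG' -> lower='bag' -> MATCH
  'bag' -> lower='bag' -> MATCH
  'tin' -> lower='tin' -> no
Matches: ['bag', 'bag', 'BAG', 'bag']
Count: 4

4


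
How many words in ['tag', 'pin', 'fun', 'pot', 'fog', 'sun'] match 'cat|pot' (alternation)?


Alternation 'cat|pot' matches either 'cat' or 'pot'.
Checking each word:
  'tag' -> no
  'pin' -> no
  'fun' -> no
  'pot' -> MATCH
  'fog' -> no
  'sun' -> no
Matches: ['pot']
Count: 1

1


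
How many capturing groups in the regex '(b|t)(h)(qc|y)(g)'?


To count capturing groups, count each '(' that starts a group.
Pattern: '(b|t)(h)(qc|y)(g)'
Walking through the pattern:
  Position 0: '(' -> group #1
  Position 5: '(' -> group #2
  Position 8: '(' -> group #3
  Position 14: '(' -> group #4
Total capturing groups: 4

4


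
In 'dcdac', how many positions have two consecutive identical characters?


Looking for consecutive identical characters in 'dcdac':
  pos 0-1: 'd' vs 'c' -> different
  pos 1-2: 'c' vs 'd' -> different
  pos 2-3: 'd' vs 'a' -> different
  pos 3-4: 'a' vs 'c' -> different
Consecutive identical pairs: []
Count: 0

0


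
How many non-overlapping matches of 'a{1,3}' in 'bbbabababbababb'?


Pattern 'a{1,3}' matches between 1 and 3 consecutive a's (greedy).
String: 'bbbabababbababb'
Finding runs of a's and applying greedy matching:
  Run at pos 3: 'a' (length 1)
  Run at pos 5: 'a' (length 1)
  Run at pos 7: 'a' (length 1)
  Run at pos 10: 'a' (length 1)
  Run at pos 12: 'a' (length 1)
Matches: ['a', 'a', 'a', 'a', 'a']
Count: 5

5


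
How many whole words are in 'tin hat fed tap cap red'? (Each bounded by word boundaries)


Word boundaries (\b) mark the start/end of each word.
Text: 'tin hat fed tap cap red'
Splitting by whitespace:
  Word 1: 'tin'
  Word 2: 'hat'
  Word 3: 'fed'
  Word 4: 'tap'
  Word 5: 'cap'
  Word 6: 'red'
Total whole words: 6

6


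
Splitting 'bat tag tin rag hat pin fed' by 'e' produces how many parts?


Splitting by 'e' breaks the string at each occurrence of the separator.
Text: 'bat tag tin rag hat pin fed'
Parts after split:
  Part 1: 'bat tag tin rag hat pin f'
  Part 2: 'd'
Total parts: 2

2


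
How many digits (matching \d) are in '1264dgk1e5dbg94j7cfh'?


\d matches any digit 0-9.
Scanning '1264dgk1e5dbg94j7cfh':
  pos 0: '1' -> DIGIT
  pos 1: '2' -> DIGIT
  pos 2: '6' -> DIGIT
  pos 3: '4' -> DIGIT
  pos 7: '1' -> DIGIT
  pos 9: '5' -> DIGIT
  pos 13: '9' -> DIGIT
  pos 14: '4' -> DIGIT
  pos 16: '7' -> DIGIT
Digits found: ['1', '2', '6', '4', '1', '5', '9', '4', '7']
Total: 9

9


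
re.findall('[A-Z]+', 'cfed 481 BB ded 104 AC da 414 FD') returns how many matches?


Pattern '[A-Z]+' finds one or more uppercase letters.
Text: 'cfed 481 BB ded 104 AC da 414 FD'
Scanning for matches:
  Match 1: 'BB'
  Match 2: 'AC'
  Match 3: 'FD'
Total matches: 3

3


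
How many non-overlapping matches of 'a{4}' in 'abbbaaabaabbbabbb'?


Pattern 'a{4}' matches exactly 4 consecutive a's (greedy, non-overlapping).
String: 'abbbaaabaabbbabbb'
Scanning for runs of a's:
  Run at pos 0: 'a' (length 1) -> 0 match(es)
  Run at pos 4: 'aaa' (length 3) -> 0 match(es)
  Run at pos 8: 'aa' (length 2) -> 0 match(es)
  Run at pos 13: 'a' (length 1) -> 0 match(es)
Matches found: []
Total: 0

0


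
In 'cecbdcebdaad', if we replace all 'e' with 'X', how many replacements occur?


re.sub('e', 'X', text) replaces every occurrence of 'e' with 'X'.
Text: 'cecbdcebdaad'
Scanning for 'e':
  pos 1: 'e' -> replacement #1
  pos 6: 'e' -> replacement #2
Total replacements: 2

2


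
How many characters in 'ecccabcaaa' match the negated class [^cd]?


Negated class [^cd] matches any char NOT in {c, d}
Scanning 'ecccabcaaa':
  pos 0: 'e' -> MATCH
  pos 1: 'c' -> no (excluded)
  pos 2: 'c' -> no (excluded)
  pos 3: 'c' -> no (excluded)
  pos 4: 'a' -> MATCH
  pos 5: 'b' -> MATCH
  pos 6: 'c' -> no (excluded)
  pos 7: 'a' -> MATCH
  pos 8: 'a' -> MATCH
  pos 9: 'a' -> MATCH
Total matches: 6

6


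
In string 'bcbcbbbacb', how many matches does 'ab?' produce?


Pattern 'ab?' matches 'a' optionally followed by 'b'.
String: 'bcbcbbbacb'
Scanning left to right for 'a' then checking next char:
  Match 1: 'a' (a not followed by b)
Total matches: 1

1


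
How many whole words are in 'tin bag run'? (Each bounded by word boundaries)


Word boundaries (\b) mark the start/end of each word.
Text: 'tin bag run'
Splitting by whitespace:
  Word 1: 'tin'
  Word 2: 'bag'
  Word 3: 'run'
Total whole words: 3

3


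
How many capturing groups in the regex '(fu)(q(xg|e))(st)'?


To count capturing groups, count each '(' that starts a group.
Pattern: '(fu)(q(xg|e))(st)'
Walking through the pattern:
  Position 0: '(' -> group #1
  Position 4: '(' -> group #2
  Position 6: '(' -> group #3
  Position 13: '(' -> group #4
Total capturing groups: 4

4


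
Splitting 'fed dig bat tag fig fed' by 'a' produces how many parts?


Splitting by 'a' breaks the string at each occurrence of the separator.
Text: 'fed dig bat tag fig fed'
Parts after split:
  Part 1: 'fed dig b'
  Part 2: 't t'
  Part 3: 'g fig fed'
Total parts: 3

3


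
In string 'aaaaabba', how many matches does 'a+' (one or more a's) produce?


Pattern 'a+' matches one or more consecutive a's.
String: 'aaaaabba'
Scanning for runs of a:
  Match 1: 'aaaaa' (length 5)
  Match 2: 'a' (length 1)
Total matches: 2

2


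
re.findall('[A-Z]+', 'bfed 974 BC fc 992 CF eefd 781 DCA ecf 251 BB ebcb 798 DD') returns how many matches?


Pattern '[A-Z]+' finds one or more uppercase letters.
Text: 'bfed 974 BC fc 992 CF eefd 781 DCA ecf 251 BB ebcb 798 DD'
Scanning for matches:
  Match 1: 'BC'
  Match 2: 'CF'
  Match 3: 'DCA'
  Match 4: 'BB'
  Match 5: 'DD'
Total matches: 5

5


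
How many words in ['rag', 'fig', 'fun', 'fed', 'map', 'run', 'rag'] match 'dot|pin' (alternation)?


Alternation 'dot|pin' matches either 'dot' or 'pin'.
Checking each word:
  'rag' -> no
  'fig' -> no
  'fun' -> no
  'fed' -> no
  'map' -> no
  'run' -> no
  'rag' -> no
Matches: []
Count: 0

0


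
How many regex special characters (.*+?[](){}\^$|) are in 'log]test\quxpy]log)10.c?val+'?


Regex special characters are: . * + ? [ ] ( ) { } \ ^ $ |
Scanning 'log]test\quxpy]log)10.c?val+':
  pos 3: ']' -> SPECIAL
  pos 8: '\' -> SPECIAL
  pos 14: ']' -> SPECIAL
  pos 18: ')' -> SPECIAL
  pos 21: '.' -> SPECIAL
  pos 23: '?' -> SPECIAL
  pos 27: '+' -> SPECIAL
Special chars found: [']', '\\', ']', ')', '.', '?', '+']
Total: 7

7


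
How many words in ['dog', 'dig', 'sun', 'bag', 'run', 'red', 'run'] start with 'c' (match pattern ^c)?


Pattern ^c anchors to start of word. Check which words begin with 'c':
  'dog' -> no
  'dig' -> no
  'sun' -> no
  'bag' -> no
  'run' -> no
  'red' -> no
  'run' -> no
Matching words: []
Count: 0

0


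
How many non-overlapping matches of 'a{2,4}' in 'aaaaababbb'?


Pattern 'a{2,4}' matches between 2 and 4 consecutive a's (greedy).
String: 'aaaaababbb'
Finding runs of a's and applying greedy matching:
  Run at pos 0: 'aaaaa' (length 5)
  Run at pos 6: 'a' (length 1)
Matches: ['aaaa']
Count: 1

1


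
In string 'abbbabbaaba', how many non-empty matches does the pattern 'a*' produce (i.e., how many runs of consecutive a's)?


Pattern 'a*' matches zero or more a's. We want non-empty runs of consecutive a's.
String: 'abbbabbaaba'
Walking through the string to find runs of a's:
  Run 1: positions 0-0 -> 'a'
  Run 2: positions 4-4 -> 'a'
  Run 3: positions 7-8 -> 'aa'
  Run 4: positions 10-10 -> 'a'
Non-empty runs found: ['a', 'a', 'aa', 'a']
Count: 4

4


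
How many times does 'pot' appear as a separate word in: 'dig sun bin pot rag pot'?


Scanning each word for exact match 'pot':
  Word 1: 'dig' -> no
  Word 2: 'sun' -> no
  Word 3: 'bin' -> no
  Word 4: 'pot' -> MATCH
  Word 5: 'rag' -> no
  Word 6: 'pot' -> MATCH
Total matches: 2

2


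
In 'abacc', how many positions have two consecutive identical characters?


Looking for consecutive identical characters in 'abacc':
  pos 0-1: 'a' vs 'b' -> different
  pos 1-2: 'b' vs 'a' -> different
  pos 2-3: 'a' vs 'c' -> different
  pos 3-4: 'c' vs 'c' -> MATCH ('cc')
Consecutive identical pairs: ['cc']
Count: 1

1


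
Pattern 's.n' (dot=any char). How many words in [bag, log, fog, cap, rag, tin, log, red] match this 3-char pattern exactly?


Pattern 's.n' means: starts with 's', any single char, ends with 'n'.
Checking each word (must be exactly 3 chars):
  'bag' (len=3): no
  'log' (len=3): no
  'fog' (len=3): no
  'cap' (len=3): no
  'rag' (len=3): no
  'tin' (len=3): no
  'log' (len=3): no
  'red' (len=3): no
Matching words: []
Total: 0

0


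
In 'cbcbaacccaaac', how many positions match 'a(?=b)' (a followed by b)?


Lookahead 'a(?=b)' matches 'a' only when followed by 'b'.
String: 'cbcbaacccaaac'
Checking each position where char is 'a':
  pos 4: 'a' -> no (next='a')
  pos 5: 'a' -> no (next='c')
  pos 9: 'a' -> no (next='a')
  pos 10: 'a' -> no (next='a')
  pos 11: 'a' -> no (next='c')
Matching positions: []
Count: 0

0


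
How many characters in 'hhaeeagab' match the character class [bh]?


Character class [bh] matches any of: {b, h}
Scanning string 'hhaeeagab' character by character:
  pos 0: 'h' -> MATCH
  pos 1: 'h' -> MATCH
  pos 2: 'a' -> no
  pos 3: 'e' -> no
  pos 4: 'e' -> no
  pos 5: 'a' -> no
  pos 6: 'g' -> no
  pos 7: 'a' -> no
  pos 8: 'b' -> MATCH
Total matches: 3

3


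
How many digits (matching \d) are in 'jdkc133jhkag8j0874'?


\d matches any digit 0-9.
Scanning 'jdkc133jhkag8j0874':
  pos 4: '1' -> DIGIT
  pos 5: '3' -> DIGIT
  pos 6: '3' -> DIGIT
  pos 12: '8' -> DIGIT
  pos 14: '0' -> DIGIT
  pos 15: '8' -> DIGIT
  pos 16: '7' -> DIGIT
  pos 17: '4' -> DIGIT
Digits found: ['1', '3', '3', '8', '0', '8', '7', '4']
Total: 8

8


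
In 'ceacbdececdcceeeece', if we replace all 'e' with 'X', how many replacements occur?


re.sub('e', 'X', text) replaces every occurrence of 'e' with 'X'.
Text: 'ceacbdececdcceeeece'
Scanning for 'e':
  pos 1: 'e' -> replacement #1
  pos 6: 'e' -> replacement #2
  pos 8: 'e' -> replacement #3
  pos 13: 'e' -> replacement #4
  pos 14: 'e' -> replacement #5
  pos 15: 'e' -> replacement #6
  pos 16: 'e' -> replacement #7
  pos 18: 'e' -> replacement #8
Total replacements: 8

8


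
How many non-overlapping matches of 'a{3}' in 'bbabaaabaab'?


Pattern 'a{3}' matches exactly 3 consecutive a's (greedy, non-overlapping).
String: 'bbabaaabaab'
Scanning for runs of a's:
  Run at pos 2: 'a' (length 1) -> 0 match(es)
  Run at pos 4: 'aaa' (length 3) -> 1 match(es)
  Run at pos 8: 'aa' (length 2) -> 0 match(es)
Matches found: ['aaa']
Total: 1

1


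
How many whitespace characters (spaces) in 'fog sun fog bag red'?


\s matches whitespace characters (spaces, tabs, etc.).
Text: 'fog sun fog bag red'
This text has 5 words separated by spaces.
Number of spaces = number of words - 1 = 5 - 1 = 4

4


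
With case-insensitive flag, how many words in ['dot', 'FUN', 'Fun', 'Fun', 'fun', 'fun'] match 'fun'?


Case-insensitive matching: compare each word's lowercase form to 'fun'.
  'dot' -> lower='dot' -> no
  'FUN' -> lower='fun' -> MATCH
  'Fun' -> lower='fun' -> MATCH
  'Fun' -> lower='fun' -> MATCH
  'fun' -> lower='fun' -> MATCH
  'fun' -> lower='fun' -> MATCH
Matches: ['FUN', 'Fun', 'Fun', 'fun', 'fun']
Count: 5

5


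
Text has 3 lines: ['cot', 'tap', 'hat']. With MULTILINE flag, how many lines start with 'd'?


With MULTILINE flag, ^ matches the start of each line.
Lines: ['cot', 'tap', 'hat']
Checking which lines start with 'd':
  Line 1: 'cot' -> no
  Line 2: 'tap' -> no
  Line 3: 'hat' -> no
Matching lines: []
Count: 0

0


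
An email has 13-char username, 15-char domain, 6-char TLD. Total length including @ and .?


An email address has format: username@domain.tld
Username length: 13
'@' character: 1
Domain length: 15
'.' character: 1
TLD length: 6
Total = 13 + 1 + 15 + 1 + 6 = 36

36


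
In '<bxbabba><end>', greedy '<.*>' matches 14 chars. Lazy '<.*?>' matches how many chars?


Greedy '<.*>' tries to match as MUCH as possible.
Lazy '<.*?>' tries to match as LITTLE as possible.

String: '<bxbabba><end>'
Greedy '<.*>' starts at first '<' and extends to the LAST '>': '<bxbabba><end>' (14 chars)
Lazy '<.*?>' starts at first '<' and stops at the FIRST '>': '<bxbabba>' (9 chars)

9


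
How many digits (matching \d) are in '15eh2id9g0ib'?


\d matches any digit 0-9.
Scanning '15eh2id9g0ib':
  pos 0: '1' -> DIGIT
  pos 1: '5' -> DIGIT
  pos 4: '2' -> DIGIT
  pos 7: '9' -> DIGIT
  pos 9: '0' -> DIGIT
Digits found: ['1', '5', '2', '9', '0']
Total: 5

5


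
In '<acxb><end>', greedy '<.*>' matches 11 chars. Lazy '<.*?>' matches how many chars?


Greedy '<.*>' tries to match as MUCH as possible.
Lazy '<.*?>' tries to match as LITTLE as possible.

String: '<acxb><end>'
Greedy '<.*>' starts at first '<' and extends to the LAST '>': '<acxb><end>' (11 chars)
Lazy '<.*?>' starts at first '<' and stops at the FIRST '>': '<acxb>' (6 chars)

6


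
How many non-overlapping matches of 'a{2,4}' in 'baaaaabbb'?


Pattern 'a{2,4}' matches between 2 and 4 consecutive a's (greedy).
String: 'baaaaabbb'
Finding runs of a's and applying greedy matching:
  Run at pos 1: 'aaaaa' (length 5)
Matches: ['aaaa']
Count: 1

1


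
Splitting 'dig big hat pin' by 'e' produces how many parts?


Splitting by 'e' breaks the string at each occurrence of the separator.
Text: 'dig big hat pin'
Parts after split:
  Part 1: 'dig big hat pin'
Total parts: 1

1


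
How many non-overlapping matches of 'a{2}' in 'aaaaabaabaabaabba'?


Pattern 'a{2}' matches exactly 2 consecutive a's (greedy, non-overlapping).
String: 'aaaaabaabaabaabba'
Scanning for runs of a's:
  Run at pos 0: 'aaaaa' (length 5) -> 2 match(es)
  Run at pos 6: 'aa' (length 2) -> 1 match(es)
  Run at pos 9: 'aa' (length 2) -> 1 match(es)
  Run at pos 12: 'aa' (length 2) -> 1 match(es)
  Run at pos 16: 'a' (length 1) -> 0 match(es)
Matches found: ['aa', 'aa', 'aa', 'aa', 'aa']
Total: 5

5


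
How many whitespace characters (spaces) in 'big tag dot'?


\s matches whitespace characters (spaces, tabs, etc.).
Text: 'big tag dot'
This text has 3 words separated by spaces.
Number of spaces = number of words - 1 = 3 - 1 = 2

2


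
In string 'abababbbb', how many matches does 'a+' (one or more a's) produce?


Pattern 'a+' matches one or more consecutive a's.
String: 'abababbbb'
Scanning for runs of a:
  Match 1: 'a' (length 1)
  Match 2: 'a' (length 1)
  Match 3: 'a' (length 1)
Total matches: 3

3


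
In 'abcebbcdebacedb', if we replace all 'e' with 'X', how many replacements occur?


re.sub('e', 'X', text) replaces every occurrence of 'e' with 'X'.
Text: 'abcebbcdebacedb'
Scanning for 'e':
  pos 3: 'e' -> replacement #1
  pos 8: 'e' -> replacement #2
  pos 12: 'e' -> replacement #3
Total replacements: 3

3


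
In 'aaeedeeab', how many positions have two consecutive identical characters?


Looking for consecutive identical characters in 'aaeedeeab':
  pos 0-1: 'a' vs 'a' -> MATCH ('aa')
  pos 1-2: 'a' vs 'e' -> different
  pos 2-3: 'e' vs 'e' -> MATCH ('ee')
  pos 3-4: 'e' vs 'd' -> different
  pos 4-5: 'd' vs 'e' -> different
  pos 5-6: 'e' vs 'e' -> MATCH ('ee')
  pos 6-7: 'e' vs 'a' -> different
  pos 7-8: 'a' vs 'b' -> different
Consecutive identical pairs: ['aa', 'ee', 'ee']
Count: 3

3


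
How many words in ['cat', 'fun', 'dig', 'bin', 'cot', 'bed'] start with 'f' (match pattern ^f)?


Pattern ^f anchors to start of word. Check which words begin with 'f':
  'cat' -> no
  'fun' -> MATCH (starts with 'f')
  'dig' -> no
  'bin' -> no
  'cot' -> no
  'bed' -> no
Matching words: ['fun']
Count: 1

1


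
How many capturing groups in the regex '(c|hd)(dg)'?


To count capturing groups, count each '(' that starts a group.
Pattern: '(c|hd)(dg)'
Walking through the pattern:
  Position 0: '(' -> group #1
  Position 6: '(' -> group #2
Total capturing groups: 2

2


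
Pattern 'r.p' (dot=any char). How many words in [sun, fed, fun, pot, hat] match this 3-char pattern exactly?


Pattern 'r.p' means: starts with 'r', any single char, ends with 'p'.
Checking each word (must be exactly 3 chars):
  'sun' (len=3): no
  'fed' (len=3): no
  'fun' (len=3): no
  'pot' (len=3): no
  'hat' (len=3): no
Matching words: []
Total: 0

0


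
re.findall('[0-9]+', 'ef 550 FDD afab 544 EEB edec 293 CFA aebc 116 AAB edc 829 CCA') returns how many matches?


Pattern '[0-9]+' finds one or more digits.
Text: 'ef 550 FDD afab 544 EEB edec 293 CFA aebc 116 AAB edc 829 CCA'
Scanning for matches:
  Match 1: '550'
  Match 2: '544'
  Match 3: '293'
  Match 4: '116'
  Match 5: '829'
Total matches: 5

5


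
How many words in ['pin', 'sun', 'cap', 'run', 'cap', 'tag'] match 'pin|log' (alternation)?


Alternation 'pin|log' matches either 'pin' or 'log'.
Checking each word:
  'pin' -> MATCH
  'sun' -> no
  'cap' -> no
  'run' -> no
  'cap' -> no
  'tag' -> no
Matches: ['pin']
Count: 1

1


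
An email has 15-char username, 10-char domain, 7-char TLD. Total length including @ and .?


An email address has format: username@domain.tld
Username length: 15
'@' character: 1
Domain length: 10
'.' character: 1
TLD length: 7
Total = 15 + 1 + 10 + 1 + 7 = 34

34


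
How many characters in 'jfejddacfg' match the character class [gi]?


Character class [gi] matches any of: {g, i}
Scanning string 'jfejddacfg' character by character:
  pos 0: 'j' -> no
  pos 1: 'f' -> no
  pos 2: 'e' -> no
  pos 3: 'j' -> no
  pos 4: 'd' -> no
  pos 5: 'd' -> no
  pos 6: 'a' -> no
  pos 7: 'c' -> no
  pos 8: 'f' -> no
  pos 9: 'g' -> MATCH
Total matches: 1

1


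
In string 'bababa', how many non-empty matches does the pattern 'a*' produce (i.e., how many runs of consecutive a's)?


Pattern 'a*' matches zero or more a's. We want non-empty runs of consecutive a's.
String: 'bababa'
Walking through the string to find runs of a's:
  Run 1: positions 1-1 -> 'a'
  Run 2: positions 3-3 -> 'a'
  Run 3: positions 5-5 -> 'a'
Non-empty runs found: ['a', 'a', 'a']
Count: 3

3


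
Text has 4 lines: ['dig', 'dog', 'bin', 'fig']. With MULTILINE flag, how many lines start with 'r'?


With MULTILINE flag, ^ matches the start of each line.
Lines: ['dig', 'dog', 'bin', 'fig']
Checking which lines start with 'r':
  Line 1: 'dig' -> no
  Line 2: 'dog' -> no
  Line 3: 'bin' -> no
  Line 4: 'fig' -> no
Matching lines: []
Count: 0

0


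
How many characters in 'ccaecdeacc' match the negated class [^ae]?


Negated class [^ae] matches any char NOT in {a, e}
Scanning 'ccaecdeacc':
  pos 0: 'c' -> MATCH
  pos 1: 'c' -> MATCH
  pos 2: 'a' -> no (excluded)
  pos 3: 'e' -> no (excluded)
  pos 4: 'c' -> MATCH
  pos 5: 'd' -> MATCH
  pos 6: 'e' -> no (excluded)
  pos 7: 'a' -> no (excluded)
  pos 8: 'c' -> MATCH
  pos 9: 'c' -> MATCH
Total matches: 6

6


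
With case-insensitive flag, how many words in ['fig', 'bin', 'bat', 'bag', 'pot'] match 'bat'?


Case-insensitive matching: compare each word's lowercase form to 'bat'.
  'fig' -> lower='fig' -> no
  'bin' -> lower='bin' -> no
  'bat' -> lower='bat' -> MATCH
  'bag' -> lower='bag' -> no
  'pot' -> lower='pot' -> no
Matches: ['bat']
Count: 1

1


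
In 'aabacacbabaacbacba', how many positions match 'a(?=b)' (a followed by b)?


Lookahead 'a(?=b)' matches 'a' only when followed by 'b'.
String: 'aabacacbabaacbacba'
Checking each position where char is 'a':
  pos 0: 'a' -> no (next='a')
  pos 1: 'a' -> MATCH (next='b')
  pos 3: 'a' -> no (next='c')
  pos 5: 'a' -> no (next='c')
  pos 8: 'a' -> MATCH (next='b')
  pos 10: 'a' -> no (next='a')
  pos 11: 'a' -> no (next='c')
  pos 14: 'a' -> no (next='c')
Matching positions: [1, 8]
Count: 2

2


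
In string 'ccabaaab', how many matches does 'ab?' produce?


Pattern 'ab?' matches 'a' optionally followed by 'b'.
String: 'ccabaaab'
Scanning left to right for 'a' then checking next char:
  Match 1: 'ab' (a followed by b)
  Match 2: 'a' (a not followed by b)
  Match 3: 'a' (a not followed by b)
  Match 4: 'ab' (a followed by b)
Total matches: 4

4


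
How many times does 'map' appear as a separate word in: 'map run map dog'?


Scanning each word for exact match 'map':
  Word 1: 'map' -> MATCH
  Word 2: 'run' -> no
  Word 3: 'map' -> MATCH
  Word 4: 'dog' -> no
Total matches: 2

2


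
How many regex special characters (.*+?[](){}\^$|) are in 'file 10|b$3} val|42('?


Regex special characters are: . * + ? [ ] ( ) { } \ ^ $ |
Scanning 'file 10|b$3} val|42(':
  pos 7: '|' -> SPECIAL
  pos 9: '$' -> SPECIAL
  pos 11: '}' -> SPECIAL
  pos 16: '|' -> SPECIAL
  pos 19: '(' -> SPECIAL
Special chars found: ['|', '$', '}', '|', '(']
Total: 5

5


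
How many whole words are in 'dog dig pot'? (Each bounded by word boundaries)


Word boundaries (\b) mark the start/end of each word.
Text: 'dog dig pot'
Splitting by whitespace:
  Word 1: 'dog'
  Word 2: 'dig'
  Word 3: 'pot'
Total whole words: 3

3


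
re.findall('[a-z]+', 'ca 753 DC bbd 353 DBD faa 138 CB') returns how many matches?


Pattern '[a-z]+' finds one or more lowercase letters.
Text: 'ca 753 DC bbd 353 DBD faa 138 CB'
Scanning for matches:
  Match 1: 'ca'
  Match 2: 'bbd'
  Match 3: 'faa'
Total matches: 3

3


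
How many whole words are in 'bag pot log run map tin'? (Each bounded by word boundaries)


Word boundaries (\b) mark the start/end of each word.
Text: 'bag pot log run map tin'
Splitting by whitespace:
  Word 1: 'bag'
  Word 2: 'pot'
  Word 3: 'log'
  Word 4: 'run'
  Word 5: 'map'
  Word 6: 'tin'
Total whole words: 6

6


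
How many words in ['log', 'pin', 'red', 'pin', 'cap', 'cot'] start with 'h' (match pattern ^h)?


Pattern ^h anchors to start of word. Check which words begin with 'h':
  'log' -> no
  'pin' -> no
  'red' -> no
  'pin' -> no
  'cap' -> no
  'cot' -> no
Matching words: []
Count: 0

0


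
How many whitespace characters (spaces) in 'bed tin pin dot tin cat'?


\s matches whitespace characters (spaces, tabs, etc.).
Text: 'bed tin pin dot tin cat'
This text has 6 words separated by spaces.
Number of spaces = number of words - 1 = 6 - 1 = 5

5


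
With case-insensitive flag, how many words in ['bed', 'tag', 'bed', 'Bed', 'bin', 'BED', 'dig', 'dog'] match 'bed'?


Case-insensitive matching: compare each word's lowercase form to 'bed'.
  'bed' -> lower='bed' -> MATCH
  'tag' -> lower='tag' -> no
  'bed' -> lower='bed' -> MATCH
  'Bed' -> lower='bed' -> MATCH
  'bin' -> lower='bin' -> no
  'BED' -> lower='bed' -> MATCH
  'dig' -> lower='dig' -> no
  'dog' -> lower='dog' -> no
Matches: ['bed', 'bed', 'Bed', 'BED']
Count: 4

4


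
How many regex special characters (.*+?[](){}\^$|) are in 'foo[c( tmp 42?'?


Regex special characters are: . * + ? [ ] ( ) { } \ ^ $ |
Scanning 'foo[c( tmp 42?':
  pos 3: '[' -> SPECIAL
  pos 5: '(' -> SPECIAL
  pos 13: '?' -> SPECIAL
Special chars found: ['[', '(', '?']
Total: 3

3


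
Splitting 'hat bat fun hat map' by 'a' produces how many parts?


Splitting by 'a' breaks the string at each occurrence of the separator.
Text: 'hat bat fun hat map'
Parts after split:
  Part 1: 'h'
  Part 2: 't b'
  Part 3: 't fun h'
  Part 4: 't m'
  Part 5: 'p'
Total parts: 5

5


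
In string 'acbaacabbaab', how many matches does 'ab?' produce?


Pattern 'ab?' matches 'a' optionally followed by 'b'.
String: 'acbaacabbaab'
Scanning left to right for 'a' then checking next char:
  Match 1: 'a' (a not followed by b)
  Match 2: 'a' (a not followed by b)
  Match 3: 'a' (a not followed by b)
  Match 4: 'ab' (a followed by b)
  Match 5: 'a' (a not followed by b)
  Match 6: 'ab' (a followed by b)
Total matches: 6

6


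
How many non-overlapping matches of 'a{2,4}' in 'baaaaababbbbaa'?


Pattern 'a{2,4}' matches between 2 and 4 consecutive a's (greedy).
String: 'baaaaababbbbaa'
Finding runs of a's and applying greedy matching:
  Run at pos 1: 'aaaaa' (length 5)
  Run at pos 7: 'a' (length 1)
  Run at pos 12: 'aa' (length 2)
Matches: ['aaaa', 'aa']
Count: 2

2


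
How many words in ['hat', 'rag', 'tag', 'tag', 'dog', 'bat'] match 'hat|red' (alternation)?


Alternation 'hat|red' matches either 'hat' or 'red'.
Checking each word:
  'hat' -> MATCH
  'rag' -> no
  'tag' -> no
  'tag' -> no
  'dog' -> no
  'bat' -> no
Matches: ['hat']
Count: 1

1


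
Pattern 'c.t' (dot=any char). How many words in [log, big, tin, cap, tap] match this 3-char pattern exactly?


Pattern 'c.t' means: starts with 'c', any single char, ends with 't'.
Checking each word (must be exactly 3 chars):
  'log' (len=3): no
  'big' (len=3): no
  'tin' (len=3): no
  'cap' (len=3): no
  'tap' (len=3): no
Matching words: []
Total: 0

0


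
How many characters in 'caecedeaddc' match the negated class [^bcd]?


Negated class [^bcd] matches any char NOT in {b, c, d}
Scanning 'caecedeaddc':
  pos 0: 'c' -> no (excluded)
  pos 1: 'a' -> MATCH
  pos 2: 'e' -> MATCH
  pos 3: 'c' -> no (excluded)
  pos 4: 'e' -> MATCH
  pos 5: 'd' -> no (excluded)
  pos 6: 'e' -> MATCH
  pos 7: 'a' -> MATCH
  pos 8: 'd' -> no (excluded)
  pos 9: 'd' -> no (excluded)
  pos 10: 'c' -> no (excluded)
Total matches: 5

5


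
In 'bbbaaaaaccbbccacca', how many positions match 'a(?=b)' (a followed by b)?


Lookahead 'a(?=b)' matches 'a' only when followed by 'b'.
String: 'bbbaaaaaccbbccacca'
Checking each position where char is 'a':
  pos 3: 'a' -> no (next='a')
  pos 4: 'a' -> no (next='a')
  pos 5: 'a' -> no (next='a')
  pos 6: 'a' -> no (next='a')
  pos 7: 'a' -> no (next='c')
  pos 14: 'a' -> no (next='c')
Matching positions: []
Count: 0

0


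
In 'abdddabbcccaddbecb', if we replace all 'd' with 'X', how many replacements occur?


re.sub('d', 'X', text) replaces every occurrence of 'd' with 'X'.
Text: 'abdddabbcccaddbecb'
Scanning for 'd':
  pos 2: 'd' -> replacement #1
  pos 3: 'd' -> replacement #2
  pos 4: 'd' -> replacement #3
  pos 12: 'd' -> replacement #4
  pos 13: 'd' -> replacement #5
Total replacements: 5

5


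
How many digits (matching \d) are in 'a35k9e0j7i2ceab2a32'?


\d matches any digit 0-9.
Scanning 'a35k9e0j7i2ceab2a32':
  pos 1: '3' -> DIGIT
  pos 2: '5' -> DIGIT
  pos 4: '9' -> DIGIT
  pos 6: '0' -> DIGIT
  pos 8: '7' -> DIGIT
  pos 10: '2' -> DIGIT
  pos 15: '2' -> DIGIT
  pos 17: '3' -> DIGIT
  pos 18: '2' -> DIGIT
Digits found: ['3', '5', '9', '0', '7', '2', '2', '3', '2']
Total: 9

9


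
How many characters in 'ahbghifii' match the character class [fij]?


Character class [fij] matches any of: {f, i, j}
Scanning string 'ahbghifii' character by character:
  pos 0: 'a' -> no
  pos 1: 'h' -> no
  pos 2: 'b' -> no
  pos 3: 'g' -> no
  pos 4: 'h' -> no
  pos 5: 'i' -> MATCH
  pos 6: 'f' -> MATCH
  pos 7: 'i' -> MATCH
  pos 8: 'i' -> MATCH
Total matches: 4

4


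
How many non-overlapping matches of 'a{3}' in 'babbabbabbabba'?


Pattern 'a{3}' matches exactly 3 consecutive a's (greedy, non-overlapping).
String: 'babbabbabbabba'
Scanning for runs of a's:
  Run at pos 1: 'a' (length 1) -> 0 match(es)
  Run at pos 4: 'a' (length 1) -> 0 match(es)
  Run at pos 7: 'a' (length 1) -> 0 match(es)
  Run at pos 10: 'a' (length 1) -> 0 match(es)
  Run at pos 13: 'a' (length 1) -> 0 match(es)
Matches found: []
Total: 0

0


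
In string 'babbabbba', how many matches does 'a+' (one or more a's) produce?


Pattern 'a+' matches one or more consecutive a's.
String: 'babbabbba'
Scanning for runs of a:
  Match 1: 'a' (length 1)
  Match 2: 'a' (length 1)
  Match 3: 'a' (length 1)
Total matches: 3

3


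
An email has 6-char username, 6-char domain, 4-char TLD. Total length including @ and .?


An email address has format: username@domain.tld
Username length: 6
'@' character: 1
Domain length: 6
'.' character: 1
TLD length: 4
Total = 6 + 1 + 6 + 1 + 4 = 18

18


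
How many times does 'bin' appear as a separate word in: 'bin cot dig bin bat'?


Scanning each word for exact match 'bin':
  Word 1: 'bin' -> MATCH
  Word 2: 'cot' -> no
  Word 3: 'dig' -> no
  Word 4: 'bin' -> MATCH
  Word 5: 'bat' -> no
Total matches: 2

2
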